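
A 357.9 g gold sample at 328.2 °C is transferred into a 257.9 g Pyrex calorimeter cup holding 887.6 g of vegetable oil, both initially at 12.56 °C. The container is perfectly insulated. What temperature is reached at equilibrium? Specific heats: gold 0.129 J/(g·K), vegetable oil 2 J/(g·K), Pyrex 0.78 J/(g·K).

T_f is the heat-capacity-weighted average of the initial temperatures:
T_f = (46.17·328.2 + 1775.2·12.56 + 201.16·12.56) / (46.17 + 1775.2 + 201.16)
    = 39976 / 2022.5 ≈ 19.77 °C

T_f ≈ 19.8 °C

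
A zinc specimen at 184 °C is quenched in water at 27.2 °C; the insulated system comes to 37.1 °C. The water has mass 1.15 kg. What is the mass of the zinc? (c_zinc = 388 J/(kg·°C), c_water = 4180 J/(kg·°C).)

m ≈ 0.835 kg

Energy conservation, ΣQ = 0:
m×388×(37.1 − 184) + 1.15×4180×(37.1 − 27.2) = 0
-56997 m = -47589
m = -47589/-56997 ≈ 0.8349 kg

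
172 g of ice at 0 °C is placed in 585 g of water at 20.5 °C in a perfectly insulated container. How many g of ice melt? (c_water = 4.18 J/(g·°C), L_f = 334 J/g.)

m_melted ≈ 150 g

Heat available from the water dropping to 0 °C: 585·4.18·20.5 = 50129 J.
Fully melting the ice requires m_ice L_f = 172·334 = 57448 J.
50129 J < 57448 J, so only part of the ice melts and the system sits at 0 °C.
m_melted·334 = 50129  ⇒  m_melted ≈ 150.1 g.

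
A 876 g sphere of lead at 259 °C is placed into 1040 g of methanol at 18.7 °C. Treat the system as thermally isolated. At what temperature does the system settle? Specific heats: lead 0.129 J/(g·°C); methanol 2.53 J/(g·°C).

Heat lost by the lead equals heat gained by the methanol:
876×0.129×(259 − T) = 1040×2.53×(T − 18.7)
113(259 − T) = 2631.2(T − 18.7)
2744.2 T = 78471  ⇒  T ≈ 28.60 °C

T_f ≈ 28.6 °C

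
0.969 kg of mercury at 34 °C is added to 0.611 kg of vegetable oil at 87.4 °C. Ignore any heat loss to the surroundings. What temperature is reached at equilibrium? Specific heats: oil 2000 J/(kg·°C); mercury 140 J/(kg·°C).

T_f ≈ 82.1 °C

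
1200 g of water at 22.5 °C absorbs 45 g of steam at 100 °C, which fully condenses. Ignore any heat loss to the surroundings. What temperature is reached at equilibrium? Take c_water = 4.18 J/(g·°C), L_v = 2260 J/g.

T_f ≈ 44.8 °C

Conservation of energy gives ΣQ = 0:
latent heat released on condensation: 45·2260 = 101700; condensed water 100 °C→T: 188.1(T − 100); water warms: 1200·4.18·(T − 22.5) = 5016(T − 22.5)
5204.1 T = 101700 + 18810 + 112860 = 233370
T ≈ 44.84 °C — below 100 °C, confirming all the steam condensed.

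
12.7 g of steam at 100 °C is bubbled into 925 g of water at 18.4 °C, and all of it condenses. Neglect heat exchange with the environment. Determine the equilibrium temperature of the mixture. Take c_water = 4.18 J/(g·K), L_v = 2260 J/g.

T_f ≈ 26.8 °C

Heat gained plus heat lost sum to zero:
latent heat released on condensation: 12.7·2260 = 28702
  condensate cools 100→T: 12.7·4.18·(T − 100) = 53.09(T − 100)
  original water: 3866.5(T − 18.4)
3919.6 T = 28702 + 5308.6 + 71144 = 105154
T ≈ 26.83 °C — below 100 °C, confirming all the steam condensed.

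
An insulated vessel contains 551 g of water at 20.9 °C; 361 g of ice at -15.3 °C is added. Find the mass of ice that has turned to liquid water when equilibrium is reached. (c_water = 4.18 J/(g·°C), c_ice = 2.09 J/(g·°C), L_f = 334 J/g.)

m_melted ≈ 110 g

Cooling the water to 0 °C releases 551×4.18×20.9 = 48136 J.
Warming the ice to 0 °C takes 361×2.09×15.3 = 11544 J, leaving 36593 J for melting.
To melt every bit of ice: 361×334 = 120574 J.
36593 J < 120574 J, so only part of the ice melts and the system sits at 0 °C.
Mass melted = 36593/334 ≈ 109.6 g.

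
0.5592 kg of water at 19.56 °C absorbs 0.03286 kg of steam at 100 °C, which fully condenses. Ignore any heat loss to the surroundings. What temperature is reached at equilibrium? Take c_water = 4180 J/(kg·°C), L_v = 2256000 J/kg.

Energy balance with sensible and latent terms:
steam→water at 100 °C releases m L_v = 0.03286·2256000 = 74132; condensate cools 100→T: 0.03286·4180·(T − 100) = 137.35(T − 100); original water: 2337.5(T − 19.56)
2474.8 T = 74132 + 13735 + 45721 = 133588
T ≈ 53.98 °C — below 100 °C, confirming all the steam condensed.

T_f ≈ 54.0 °C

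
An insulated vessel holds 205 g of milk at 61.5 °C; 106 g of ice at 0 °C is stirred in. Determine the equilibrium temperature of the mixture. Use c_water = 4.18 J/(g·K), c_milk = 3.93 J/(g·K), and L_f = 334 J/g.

Sum of m c ΔT and latent-heat terms is zero:
latent heat to melt: 106×334 = 35404
  meltwater 0→T: 106×4.18×T = 443.08 T
  milk: 805.65(T − 61.5)
1248.7 T = 49547 − 35404 = 14143
T ≈ 11.33 °C — above 0 °C, consistent with complete melting.

T_f ≈ 11.3 °C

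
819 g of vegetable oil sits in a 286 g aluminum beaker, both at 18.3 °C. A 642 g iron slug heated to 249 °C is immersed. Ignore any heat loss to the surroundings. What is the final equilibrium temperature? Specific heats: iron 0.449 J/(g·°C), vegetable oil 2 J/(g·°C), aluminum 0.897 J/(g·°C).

T_f ≈ 48.8 °C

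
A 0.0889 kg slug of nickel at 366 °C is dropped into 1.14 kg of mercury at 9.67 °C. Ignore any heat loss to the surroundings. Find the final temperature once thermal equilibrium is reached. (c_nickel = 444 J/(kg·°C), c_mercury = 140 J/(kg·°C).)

Conservation of energy gives ΣQ = 0:
0.0889×444×(T − 366) + 1.14×140×(T − 9.67) = 0
199.07 T = 15990
T = 15990 / 199.07 = 80.3 °C

T_f ≈ 80.3 °C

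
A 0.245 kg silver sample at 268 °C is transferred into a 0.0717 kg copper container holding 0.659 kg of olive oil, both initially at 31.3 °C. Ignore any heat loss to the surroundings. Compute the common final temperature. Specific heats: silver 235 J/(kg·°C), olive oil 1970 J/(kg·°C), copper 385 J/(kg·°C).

T_f ≈ 41.2 °C

Taking heat into each body as positive, Σ m c ΔT = 0:
0.245·235·(T − 268) + 0.659·1970·(T − 31.3) + 0.0717·385·(T − 31.3) = 0
57.57(T − 268) + 1298.2(T − 31.3) + 27.6(T − 31.3) = 0
1383.4 T = 56929
T = 56929/1383.4 ≈ 41.15 °C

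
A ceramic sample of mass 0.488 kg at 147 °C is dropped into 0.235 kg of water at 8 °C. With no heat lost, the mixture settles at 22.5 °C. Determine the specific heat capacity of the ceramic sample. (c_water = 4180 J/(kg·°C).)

c ≈ 234 J/(kg·°C)

Taking heat into each body as positive, Σ m c ΔT = 0:
0.488·c·(22.5 − 147) + 0.235·4180·(22.5 − 8) = 0
-60.76 c = -14243
c = -14243/-60.76 ≈ 234.4 J/(kg·°C)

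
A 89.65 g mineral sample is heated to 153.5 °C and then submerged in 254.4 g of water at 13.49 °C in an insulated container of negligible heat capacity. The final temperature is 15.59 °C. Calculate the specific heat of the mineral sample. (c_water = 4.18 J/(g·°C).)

c ≈ 0.181 J/(g·°C)

Heat lost by the mineral sample = heat gained by the water:
89.65×c×(153.5 − 15.59) = 254.4×4.18×(15.59 − 13.49)
12364 c = 2233.1  ⇒  c ≈ 0.1806 J/(g·°C)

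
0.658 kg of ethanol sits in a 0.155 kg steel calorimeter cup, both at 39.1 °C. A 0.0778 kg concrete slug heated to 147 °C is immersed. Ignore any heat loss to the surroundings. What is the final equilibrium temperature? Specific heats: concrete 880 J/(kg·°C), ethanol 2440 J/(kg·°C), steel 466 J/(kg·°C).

T_f ≈ 43.3 °C

Energy conservation, ΣQ = 0:
0.0778*880*(T − 147) + 0.658*2440*(T − 39.1) + 0.155*466*(T − 39.1) = 0
68.46(T − 147) + 1605.5(T − 39.1) + 72.23(T − 39.1) = 0
(68.46 + 1605.5 + 72.23) T = 68.46*147 + 1605.5*39.1 + 72.23*39.1
T = 75664 / 1746.2 = 43.3 °C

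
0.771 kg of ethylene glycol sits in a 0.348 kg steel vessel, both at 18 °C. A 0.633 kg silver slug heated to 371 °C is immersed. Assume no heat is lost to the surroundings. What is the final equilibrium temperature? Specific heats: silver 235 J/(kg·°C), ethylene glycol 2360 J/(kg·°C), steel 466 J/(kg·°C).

Heat gained plus heat lost sum to zero:
0.633*235*(T − 371) + 0.771*2360*(T − 18) + 0.348*466*(T − 18) = 0
148.75(T − 371) + 1819.6(T − 18) + 162.17(T − 18) = 0
2130.5 T = 90859
T = 90859 / 2130.5 = 42.6 °C

T_f ≈ 42.6 °C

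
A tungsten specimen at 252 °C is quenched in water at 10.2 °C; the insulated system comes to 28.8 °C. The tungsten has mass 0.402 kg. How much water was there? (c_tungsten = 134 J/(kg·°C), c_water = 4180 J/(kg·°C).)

|Q_tungsten| = |Q_water|:
0.402·134·(252 − 28.8) = m·4180·(28.8 − 10.2)
77748 m = 12023  ⇒  m ≈ 0.1546 kg

m ≈ 0.155 kg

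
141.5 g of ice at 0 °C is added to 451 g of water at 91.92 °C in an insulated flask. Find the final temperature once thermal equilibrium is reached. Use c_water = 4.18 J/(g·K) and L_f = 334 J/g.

Taking heat into each body as positive, Σ m c ΔT = 0:
melt ice: 141.5×334 = 47261
  meltwater 0→T: 141.5×4.18×T = 591.47 T
  water: 1885.2(T − 91.92)
2476.6 T = 173286 − 47261 = 126025
T ≈ 50.89 °C — above 0 °C, consistent with complete melting.

T_f ≈ 50.9 °C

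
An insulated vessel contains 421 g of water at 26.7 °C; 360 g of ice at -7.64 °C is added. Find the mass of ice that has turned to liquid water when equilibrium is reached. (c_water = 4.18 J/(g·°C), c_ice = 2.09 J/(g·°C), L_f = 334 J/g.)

Cooling the water to 0 °C releases 421·4.18·26.7 = 46986 J.
Of that, 360·2.09·7.64 = 5748.3 J goes to bring the ice to 0 °C, leaving 41238 J.
Fully melting the ice requires m_ice L_f = 360·334 = 120240 J.
That's not enough to melt it all — equilibrium is at 0 °C with ice remaining.
m_melt = 41238 / L_f = 123.5 g.

m_melted ≈ 123 g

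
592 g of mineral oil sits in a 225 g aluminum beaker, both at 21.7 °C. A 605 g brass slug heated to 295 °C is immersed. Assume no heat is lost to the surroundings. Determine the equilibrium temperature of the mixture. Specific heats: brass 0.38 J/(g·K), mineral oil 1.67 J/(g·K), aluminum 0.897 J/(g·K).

T_f ≈ 65.9 °C

Conservation of energy gives ΣQ = 0:
605·0.38·(T − 295) + 592·1.67·(T − 21.7) + 225·0.897·(T − 21.7) = 0
229.9(T − 295) + 988.64(T − 21.7) + 201.83(T − 21.7) = 0
(229.9 + 988.64 + 201.83) T = 229.9·295 + 988.64·21.7 + 201.83·21.7
T ≈ 65.94 °C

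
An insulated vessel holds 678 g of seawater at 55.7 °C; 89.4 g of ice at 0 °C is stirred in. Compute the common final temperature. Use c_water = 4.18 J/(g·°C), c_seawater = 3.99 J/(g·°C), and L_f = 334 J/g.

Energy conservation, ΣQ = 0:
latent heat to melt: 89.4×334 = 29860
  meltwater 0→T: 89.4×4.18×T = 373.69 T
  seawater cools: 678×3.99×(T − 55.7) = 2705.2(T − 55.7)
3078.9 T = 150681 − 29860 = 120821
T ≈ 39.24 °C. Since T > 0 °C, the all-ice-melts assumption holds.

T_f ≈ 39.2 °C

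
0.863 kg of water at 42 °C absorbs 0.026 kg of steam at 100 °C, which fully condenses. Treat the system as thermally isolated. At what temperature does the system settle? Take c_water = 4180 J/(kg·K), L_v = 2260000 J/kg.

Let T be the final temperature. ΣQ_i = 0:
latent heat released on condensation: 0.026×2260000 = 58760; condensate cools 100→T: 0.026×4180×(T − 100) = 108.68(T − 100); original water: 3607.3(T − 42)
3716 T = 58760 + 10868 + 151508 = 221136
T ≈ 59.51 °C, under the boiling point, so the assumption holds.

T_f ≈ 59.5 °C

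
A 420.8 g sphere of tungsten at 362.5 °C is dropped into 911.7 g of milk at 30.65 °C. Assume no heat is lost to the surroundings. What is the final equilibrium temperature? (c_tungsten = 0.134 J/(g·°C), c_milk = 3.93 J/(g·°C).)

T_f ≈ 35.8 °C

Net heat exchanged in the isolated system is zero:
420.8*0.134*(T − 362.5) + 911.7*3.93*(T − 30.65) = 0
(56.39 + 3583) T = 56.39*362.5 + 3583*30.65
T ≈ 35.79 °C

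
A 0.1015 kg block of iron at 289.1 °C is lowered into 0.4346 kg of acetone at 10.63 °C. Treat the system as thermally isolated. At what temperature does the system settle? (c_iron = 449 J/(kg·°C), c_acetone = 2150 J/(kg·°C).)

T_f ≈ 23.6 °C

Heat lost by the iron equals heat gained by the acetone:
0.1015*449*(289.1 − T) = 0.4346*2150*(T − 10.63)
45.57(289.1 − T) = 934.39(T − 10.63)
979.96 T = 23108  ⇒  T ≈ 23.58 °C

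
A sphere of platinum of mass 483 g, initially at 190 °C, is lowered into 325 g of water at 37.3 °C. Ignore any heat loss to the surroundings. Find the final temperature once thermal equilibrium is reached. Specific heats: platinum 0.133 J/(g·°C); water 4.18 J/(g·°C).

Taking heat into each body as positive, Σ m c ΔT = 0:
483·0.133·(T − 190) + 325·4.18·(T − 37.3) = 0
64.24(T − 190) + 1358.5(T − 37.3) = 0
(64.24 + 1358.5) T = 64.24·190 + 1358.5·37.3
T = 62877/1422.7 ≈ 44.19 °C

T_f ≈ 44.2 °C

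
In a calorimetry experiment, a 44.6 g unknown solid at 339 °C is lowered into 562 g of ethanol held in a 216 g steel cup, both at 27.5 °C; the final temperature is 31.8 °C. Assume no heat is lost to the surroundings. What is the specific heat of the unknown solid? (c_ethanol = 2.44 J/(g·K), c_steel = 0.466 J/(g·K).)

c ≈ 0.462 J/(g·K)

Taking heat into each body as positive, Σ m c ΔT = 0:
44.6·c·(31.8 − 339) + 562·2.44·(31.8 − 27.5) + 216·0.466·(31.8 − 27.5) = 0
-13701 c = -6329.3
c = -6329.3/-13701 ≈ 0.462 J/(g·K)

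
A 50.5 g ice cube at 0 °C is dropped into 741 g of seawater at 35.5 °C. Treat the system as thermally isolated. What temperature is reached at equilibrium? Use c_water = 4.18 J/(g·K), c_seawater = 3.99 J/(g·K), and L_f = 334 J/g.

Taking heat into each body as positive, Σ m c ΔT = 0:
latent heat to melt: 50.5·334 = 16867
  meltwater 0→T: 50.5·4.18·T = 211.09 T
  seawater: 2956.6(T − 35.5)
3167.7 T = 104959 − 16867 = 88092
T ≈ 27.81 °C (positive, so assuming full melt was valid).

T_f ≈ 27.8 °C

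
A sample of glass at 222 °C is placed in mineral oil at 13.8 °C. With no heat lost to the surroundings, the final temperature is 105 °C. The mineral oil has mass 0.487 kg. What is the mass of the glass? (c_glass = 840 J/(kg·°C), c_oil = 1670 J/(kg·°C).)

Heat lost by the glass = heat gained by the oil:
m×840×(222 − 105) = 0.487×1670×(105 − 13.8)
98280 m = 74172  ⇒  m ≈ 0.7547 kg

m ≈ 0.755 kg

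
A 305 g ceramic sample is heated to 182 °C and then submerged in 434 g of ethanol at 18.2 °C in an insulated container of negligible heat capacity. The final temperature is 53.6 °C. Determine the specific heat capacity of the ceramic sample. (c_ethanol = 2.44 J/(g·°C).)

c ≈ 0.957 J/(g·°C)

m_s c (T_s − T_f) = m_ethanol c_ethanol (T_f − T_0):
305×c×(182 − 53.6) = 434×2.44×(53.6 − 18.2)
39162 c = 37487  ⇒  c ≈ 0.9572 J/(g·°C)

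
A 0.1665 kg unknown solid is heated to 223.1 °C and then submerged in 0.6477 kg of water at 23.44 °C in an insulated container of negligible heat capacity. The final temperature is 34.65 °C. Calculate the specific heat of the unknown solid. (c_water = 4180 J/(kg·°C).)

c ≈ 967 J/(kg·°C)

Heat lost by the unknown solid = heat gained by the water:
0.1665·c·(223.1 − 34.65) = 0.6477·4180·(34.65 − 23.44)
31.38 c = 30350  ⇒  c ≈ 967.3 J/(kg·°C)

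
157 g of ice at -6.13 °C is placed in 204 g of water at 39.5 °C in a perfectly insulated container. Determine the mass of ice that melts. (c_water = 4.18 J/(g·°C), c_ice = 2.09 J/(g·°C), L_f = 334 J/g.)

m_melted ≈ 94.8 g

Water can give up m c ΔT = 204×4.18×39.5 = 33682 J before reaching 0 °C.
Of that, 157×2.09×6.13 = 2011.4 J goes to bring the ice to 0 °C, leaving 31671 J.
To melt every bit of ice: 157×334 = 52438 J.
That's not enough to melt it all — equilibrium is at 0 °C with ice remaining.
Mass melted = 31671/334 ≈ 94.82 g.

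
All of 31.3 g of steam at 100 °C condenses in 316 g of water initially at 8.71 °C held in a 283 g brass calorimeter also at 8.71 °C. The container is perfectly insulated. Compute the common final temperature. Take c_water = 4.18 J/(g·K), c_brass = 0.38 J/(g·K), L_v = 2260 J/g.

T_f ≈ 61.7 °C

Energy balance with sensible and latent terms:
condense steam: −31.3×2260 = −70738
  condensed water 100 °C→T: 130.83(T − 100)
  water warms: 316×4.18×(T − 8.71) = 1320.9(T − 8.71)
  brass cup: 283×0.38×(T − 8.71) = 107.54(T − 8.71)
1559.3 T = 70738 + 13083 + 12442 = 96263
T ≈ 61.74 °C, under the boiling point, so the assumption holds.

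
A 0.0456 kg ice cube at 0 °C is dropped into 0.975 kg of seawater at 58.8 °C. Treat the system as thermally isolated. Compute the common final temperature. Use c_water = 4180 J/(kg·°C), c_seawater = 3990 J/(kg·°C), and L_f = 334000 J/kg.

T_f ≈ 52.3 °C

Energy conservation, ΣQ = 0:
latent heat to melt: 0.0456·334000 = 15230
  meltwater 0→T: 0.0456·4180·T = 190.61 T
  seawater cools: 0.975·3990·(T − 58.8) = 3890.2(T − 58.8)
4080.9 T = 228747 − 15230 = 213516
T ≈ 52.32 °C — above 0 °C, consistent with complete melting.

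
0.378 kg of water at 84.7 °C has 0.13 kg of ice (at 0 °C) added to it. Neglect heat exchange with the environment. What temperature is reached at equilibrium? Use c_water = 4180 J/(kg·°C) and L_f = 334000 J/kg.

Setting the total heat transfer to zero:
latent heat to melt: 0.13×334000 = 43420
  warm the meltwater: 543.4 T
  water cools: 0.378×4180×(T − 84.7) = 1580(T − 84.7)
2123.4 T = 133829 − 43420 = 90409
T ≈ 42.58 °C (positive, so assuming full melt was valid).

T_f ≈ 42.6 °C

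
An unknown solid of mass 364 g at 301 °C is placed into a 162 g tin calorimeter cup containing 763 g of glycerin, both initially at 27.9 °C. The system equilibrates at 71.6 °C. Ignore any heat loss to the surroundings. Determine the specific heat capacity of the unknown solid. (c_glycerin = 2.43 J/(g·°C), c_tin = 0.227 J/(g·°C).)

Energy conservation, ΣQ = 0:
364·c·(71.6 − 301) + 763·2.43·(71.6 − 27.9) + 162·0.227·(71.6 − 27.9) = 0
-83502 c = -82631
c = -82631/-83502 ≈ 0.9896 J/(g·°C)

c ≈ 0.99 J/(g·°C)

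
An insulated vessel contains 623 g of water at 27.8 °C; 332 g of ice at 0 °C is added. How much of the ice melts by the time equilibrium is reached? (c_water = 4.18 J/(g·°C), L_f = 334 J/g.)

Heat available from the water dropping to 0 °C: 623×4.18×27.8 = 72395 J.
Melting all 332 g of ice would need 332×334 = 110888 J.
That's not enough to melt it all — equilibrium is at 0 °C with ice remaining.
m_melt = 72395 / L_f = 216.8 g.

m_melted ≈ 217 g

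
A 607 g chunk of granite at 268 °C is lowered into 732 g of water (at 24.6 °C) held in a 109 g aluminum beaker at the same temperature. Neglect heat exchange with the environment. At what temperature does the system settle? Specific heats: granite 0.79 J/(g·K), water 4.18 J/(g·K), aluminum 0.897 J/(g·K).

Net heat exchanged in the isolated system is zero:
607*0.79*(T − 268) + 732*4.18*(T − 24.6) + 109*0.897*(T − 24.6) = 0
3637.1 T = 206189
T ≈ 56.69 °C

T_f ≈ 56.7 °C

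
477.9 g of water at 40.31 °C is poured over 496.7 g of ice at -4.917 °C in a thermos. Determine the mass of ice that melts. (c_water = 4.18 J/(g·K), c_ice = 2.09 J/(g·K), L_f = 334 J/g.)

m_melted ≈ 226 g

Cooling the water to 0 °C releases 477.9×4.18×40.31 = 80524 J.
Of that, 496.7×2.09×4.917 = 5104.4 J goes to bring the ice to 0 °C, leaving 75420 J.
To melt every bit of ice: 496.7×334 = 165898 J.
That's not enough to melt it all — equilibrium is at 0 °C with ice remaining.
m_melted×334 = 75420  ⇒  m_melted ≈ 225.8 g.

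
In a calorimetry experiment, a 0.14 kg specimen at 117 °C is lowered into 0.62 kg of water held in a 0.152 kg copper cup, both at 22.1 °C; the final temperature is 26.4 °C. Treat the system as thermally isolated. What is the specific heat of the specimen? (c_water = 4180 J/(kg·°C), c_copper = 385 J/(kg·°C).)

Heat gained plus heat lost sum to zero:
0.14·c·(26.4 − 117) + 0.62·4180·(26.4 − 22.1) + 0.152·385·(26.4 − 22.1) = 0
-12.68 c = -11396
c = -11396/-12.68 ≈ 898.4 J/(kg·°C)

c ≈ 898 J/(kg·°C)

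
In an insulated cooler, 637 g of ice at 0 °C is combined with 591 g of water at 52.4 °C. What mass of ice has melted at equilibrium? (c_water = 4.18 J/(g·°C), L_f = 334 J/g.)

m_melted ≈ 388 g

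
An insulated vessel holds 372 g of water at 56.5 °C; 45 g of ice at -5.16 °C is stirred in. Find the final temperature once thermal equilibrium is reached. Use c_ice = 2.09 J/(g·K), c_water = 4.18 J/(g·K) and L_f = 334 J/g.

T_f ≈ 41.5 °C

Sum of m c ΔT and latent-heat terms is zero:
warm ice to 0 °C: 45·2.09·(0 − (-5.16)) = 485.3
  melt ice: 45·334 = 15030
  meltwater 0→T: 45·4.18·T = 188.1 T
  water cools: 372·4.18·(T − 56.5) = 1555(T − 56.5)
1743.1 T = 87855 − 15515 = 72340
T ≈ 41.50 °C (positive, so assuming full melt was valid).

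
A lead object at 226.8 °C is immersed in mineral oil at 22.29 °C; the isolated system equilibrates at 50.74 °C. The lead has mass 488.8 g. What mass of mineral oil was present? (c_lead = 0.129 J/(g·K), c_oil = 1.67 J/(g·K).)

m ≈ 234 g

Heat lost by the lead = heat gained by the oil:
488.8×0.129×(226.8 − 50.74) = m×1.67×(50.74 − 22.29)
47.51 m = 11101  ⇒  m ≈ 233.7 g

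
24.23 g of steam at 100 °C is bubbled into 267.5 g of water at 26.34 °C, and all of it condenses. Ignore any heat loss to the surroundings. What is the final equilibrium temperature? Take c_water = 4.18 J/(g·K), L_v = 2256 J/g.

Energy balance with sensible and latent terms:
condense steam: −24.23×2256 = −54663
  condensate cools 100→T: 24.23×4.18×(T − 100) = 101.28(T − 100)
  water warms: 267.5×4.18×(T − 26.34) = 1118.1(T − 26.34)
1219.4 T = 54663 + 10128 + 29452 = 94243
T ≈ 77.28 °C — below 100 °C, confirming all the steam condensed.

T_f ≈ 77.3 °C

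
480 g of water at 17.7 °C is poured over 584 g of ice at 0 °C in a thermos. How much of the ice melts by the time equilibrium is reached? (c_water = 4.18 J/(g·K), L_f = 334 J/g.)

m_melted ≈ 106 g

Water can give up m c ΔT = 480·4.18·17.7 = 35513 J before reaching 0 °C.
Melting all 584 g of ice would need 584·334 = 195056 J.
35513 J < 195056 J, so only part of the ice melts and the system sits at 0 °C.
Mass melted = 35513/334 ≈ 106.3 g.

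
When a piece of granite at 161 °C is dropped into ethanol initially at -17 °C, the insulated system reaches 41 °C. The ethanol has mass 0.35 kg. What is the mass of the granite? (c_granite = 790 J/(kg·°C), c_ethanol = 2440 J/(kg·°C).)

Taking heat into each body as positive, Σ m c ΔT = 0:
m×790×(41 − 161) + 0.35×2440×(41 − (-17)) = 0
-94800 m = -49532
m = -49532/-94800 ≈ 0.5225 kg

m ≈ 0.522 kg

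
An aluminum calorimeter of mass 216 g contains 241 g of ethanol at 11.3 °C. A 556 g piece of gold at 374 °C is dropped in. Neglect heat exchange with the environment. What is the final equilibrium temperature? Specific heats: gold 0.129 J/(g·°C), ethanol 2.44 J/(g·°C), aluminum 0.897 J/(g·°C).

T_f ≈ 41.8 °C

With ΣQ=0 the equilibrium temperature is the m·c-weighted mean:
T_f = (71.72*374 + 588.04*11.3 + 193.75*11.3) / (71.72 + 588.04 + 193.75)
    = 35659 / 853.52 ≈ 41.78 °C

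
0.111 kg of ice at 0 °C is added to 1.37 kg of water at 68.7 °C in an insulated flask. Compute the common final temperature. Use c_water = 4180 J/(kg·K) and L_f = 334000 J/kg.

Taking heat into each body as positive, Σ m c ΔT = 0:
melt ice: 0.111×334000 = 37074; warm the meltwater: 463.98 T; water: 5726.6(T − 68.7)
6190.6 T = 393417 − 37074 = 356343
T ≈ 57.56 °C. Since T > 0 °C, the all-ice-melts assumption holds.

T_f ≈ 57.6 °C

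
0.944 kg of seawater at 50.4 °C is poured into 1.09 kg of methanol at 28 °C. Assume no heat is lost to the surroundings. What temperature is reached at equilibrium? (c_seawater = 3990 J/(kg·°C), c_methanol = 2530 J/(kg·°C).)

T_f ≈ 40.9 °C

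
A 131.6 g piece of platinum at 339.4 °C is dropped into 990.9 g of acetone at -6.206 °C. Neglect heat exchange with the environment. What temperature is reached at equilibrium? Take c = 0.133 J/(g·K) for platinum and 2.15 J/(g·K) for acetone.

Let T be the final temperature. ΣQ_i = 0:
131.6·0.133·(T − 339.4) + 990.9·2.15·(T − (-6.206)) = 0
2147.9 T = -7281
T = -7281/2147.9 ≈ -3.39 °C

T_f ≈ -3.4 °C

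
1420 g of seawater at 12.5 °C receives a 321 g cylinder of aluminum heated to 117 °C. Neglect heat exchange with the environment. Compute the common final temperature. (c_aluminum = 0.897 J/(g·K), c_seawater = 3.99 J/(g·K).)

T_f ≈ 17.6 °C

T_f is the heat-capacity-weighted average of the initial temperatures:
T_f = (287.94*117 + 5665.8*12.5) / (287.94 + 5665.8)
    = 104511 / 5953.7 ≈ 17.55 °C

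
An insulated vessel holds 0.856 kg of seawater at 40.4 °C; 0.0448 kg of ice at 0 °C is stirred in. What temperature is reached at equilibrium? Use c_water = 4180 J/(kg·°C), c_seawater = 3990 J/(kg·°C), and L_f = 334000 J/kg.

T_f ≈ 34.1 °C

Sum of m c ΔT and latent-heat terms is zero:
latent heat to melt: 0.0448×334000 = 14963; warm the meltwater: 187.26 T; seawater cools: 0.856×3990×(T − 40.4) = 3415.4(T − 40.4)
3602.7 T = 137984 − 14963 = 123021
T ≈ 34.15 °C — above 0 °C, consistent with complete melting.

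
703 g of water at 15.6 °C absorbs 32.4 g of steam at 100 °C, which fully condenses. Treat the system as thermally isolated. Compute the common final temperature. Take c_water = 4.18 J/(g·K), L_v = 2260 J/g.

T_f ≈ 43.1 °C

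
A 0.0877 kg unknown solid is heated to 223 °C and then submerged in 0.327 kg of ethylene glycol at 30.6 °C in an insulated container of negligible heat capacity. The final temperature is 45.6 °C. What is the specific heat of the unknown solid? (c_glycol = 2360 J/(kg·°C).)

c ≈ 744 J/(kg·°C)

Energy conservation, ΣQ = 0:
0.0877×c×(45.6 − 223) + 0.327×2360×(45.6 − 30.6) = 0
-15.56 c = -11576
c = -11576/-15.56 ≈ 744 J/(kg·°C)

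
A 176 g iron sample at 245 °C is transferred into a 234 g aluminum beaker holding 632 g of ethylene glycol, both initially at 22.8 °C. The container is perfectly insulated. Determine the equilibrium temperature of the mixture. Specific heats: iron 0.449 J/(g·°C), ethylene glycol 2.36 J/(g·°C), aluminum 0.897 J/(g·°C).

T_f ≈ 32.7 °C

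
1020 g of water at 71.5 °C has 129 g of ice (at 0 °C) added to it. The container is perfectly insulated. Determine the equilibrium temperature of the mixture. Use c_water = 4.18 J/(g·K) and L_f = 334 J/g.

Net heat exchanged in the isolated system is zero:
melt ice: 129·334 = 43086; warm the meltwater: 539.22 T; water cools: 1020·4.18·(T − 71.5) = 4263.6(T − 71.5)
4802.8 T = 304847 − 43086 = 261761
T ≈ 54.50 °C (positive, so assuming full melt was valid).

T_f ≈ 54.5 °C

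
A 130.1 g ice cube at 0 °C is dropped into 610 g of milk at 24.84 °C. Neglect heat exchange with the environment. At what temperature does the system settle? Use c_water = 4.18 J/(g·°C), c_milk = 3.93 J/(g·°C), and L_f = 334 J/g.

T_f ≈ 5.5 °C

Conservation of energy gives ΣQ = 0:
melt ice: 130.1×334 = 43453
  warm the meltwater: 543.82 T
  milk cools: 610×3.93×(T − 24.84) = 2397.3(T − 24.84)
2941.1 T = 59549 − 43453 = 16096
T ≈ 5.47 °C (positive, so assuming full melt was valid).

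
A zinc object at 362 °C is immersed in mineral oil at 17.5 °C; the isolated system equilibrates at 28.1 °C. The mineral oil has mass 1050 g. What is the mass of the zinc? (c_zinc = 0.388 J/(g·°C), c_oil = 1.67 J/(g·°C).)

Energy conservation, ΣQ = 0:
m·0.388·(28.1 − 362) + 1050·1.67·(28.1 − 17.5) = 0
-129.55 m = -18587
m = -18587/-129.55 ≈ 143.5 g

m ≈ 143 g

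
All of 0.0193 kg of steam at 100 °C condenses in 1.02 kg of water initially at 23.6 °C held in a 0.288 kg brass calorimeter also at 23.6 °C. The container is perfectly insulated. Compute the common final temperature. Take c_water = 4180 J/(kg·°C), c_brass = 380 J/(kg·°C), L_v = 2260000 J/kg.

T_f ≈ 34.8 °C

Let T be the final temperature. ΣQ_i = 0:
steam→water at 100 °C releases m L_v = 0.0193·2260000 = 43618; condensed water 100 °C→T: 80.67(T − 100); original water: 4263.6(T − 23.6); brass cup: 0.288·380·(T − 23.6) = 109.44(T − 23.6)
4453.7 T = 43618 + 8067.4 + 103204 = 154889
T ≈ 34.78 °C — below 100 °C, confirming all the steam condensed.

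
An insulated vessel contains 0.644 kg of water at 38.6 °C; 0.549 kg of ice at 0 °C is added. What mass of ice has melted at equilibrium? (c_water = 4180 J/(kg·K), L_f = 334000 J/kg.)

m_melted ≈ 0.311 kg

Water can give up m c ΔT = 0.644·4180·38.6 = 103908 J before reaching 0 °C.
To melt every bit of ice: 0.549·334000 = 183366 J.
That's not enough to melt it all — equilibrium is at 0 °C with ice remaining.
m_melt = 103908 / L_f = 0.3111 kg.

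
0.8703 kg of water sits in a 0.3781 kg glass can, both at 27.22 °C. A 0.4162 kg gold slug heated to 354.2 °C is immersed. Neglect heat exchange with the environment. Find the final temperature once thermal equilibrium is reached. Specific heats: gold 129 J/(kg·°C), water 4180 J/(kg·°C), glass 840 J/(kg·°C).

With ΣQ=0 the equilibrium temperature is the m·c-weighted mean:
T_f = (53.69×354.2 + 3637.9×27.22 + 317.6×27.22) / (53.69 + 3637.9 + 317.6)
    = 126684 / 4009.1 ≈ 31.60 °C

T_f ≈ 31.6 °C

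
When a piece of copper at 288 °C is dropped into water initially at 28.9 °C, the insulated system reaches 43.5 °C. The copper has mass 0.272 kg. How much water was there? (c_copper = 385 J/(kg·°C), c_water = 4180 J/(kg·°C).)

m ≈ 0.42 kg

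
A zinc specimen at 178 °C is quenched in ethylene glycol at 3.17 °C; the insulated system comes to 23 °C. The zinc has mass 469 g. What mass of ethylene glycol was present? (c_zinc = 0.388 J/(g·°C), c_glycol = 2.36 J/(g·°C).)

|Q_zinc| = |Q_glycol|:
469·0.388·(178 − 23) = m·2.36·(23 − 3.17)
46.8 m = 28206  ⇒  m ≈ 602.7 g

m ≈ 603 g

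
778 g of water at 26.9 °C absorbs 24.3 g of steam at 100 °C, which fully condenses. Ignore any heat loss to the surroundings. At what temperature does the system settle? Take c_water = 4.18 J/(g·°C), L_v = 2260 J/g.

Energy conservation, ΣQ = 0:
latent heat released on condensation: 24.3×2260 = 54918
  condensate cools 100→T: 24.3×4.18×(T − 100) = 101.57(T − 100)
  water warms: 778×4.18×(T − 26.9) = 3252(T − 26.9)
3353.6 T = 54918 + 10157 + 87480 = 152555
T ≈ 45.49 °C — below 100 °C, confirming all the steam condensed.

T_f ≈ 45.5 °C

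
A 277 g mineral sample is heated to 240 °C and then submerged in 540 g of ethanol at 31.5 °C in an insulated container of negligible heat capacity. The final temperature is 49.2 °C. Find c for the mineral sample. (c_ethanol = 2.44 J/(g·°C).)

c ≈ 0.441 J/(g·°C)

Net heat exchanged in the isolated system is zero:
277×c×(49.2 − 240) + 540×2.44×(49.2 − 31.5) = 0
-52852 c = -23322
c = -23322/-52852 ≈ 0.4413 J/(g·°C)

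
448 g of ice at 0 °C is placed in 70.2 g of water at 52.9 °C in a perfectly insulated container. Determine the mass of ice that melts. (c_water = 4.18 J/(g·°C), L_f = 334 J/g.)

Heat available from the water dropping to 0 °C: 70.2×4.18×52.9 = 15523 J.
Melting all 448 g of ice would need 448×334 = 149632 J.
That's not enough to melt it all — equilibrium is at 0 °C with ice remaining.
m_melted×334 = 15523  ⇒  m_melted ≈ 46.48 g.

m_melted ≈ 46.5 g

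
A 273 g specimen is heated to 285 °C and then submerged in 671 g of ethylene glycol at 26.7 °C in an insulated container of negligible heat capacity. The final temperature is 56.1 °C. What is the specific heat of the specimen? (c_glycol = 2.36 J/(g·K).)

m_s c (T_s − T_f) = m_glycol c_glycol (T_f − T_0):
273·c·(285 − 56.1) = 671·2.36·(56.1 − 26.7)
62490 c = 46557  ⇒  c ≈ 0.745 J/(g·K)

c ≈ 0.745 J/(g·K)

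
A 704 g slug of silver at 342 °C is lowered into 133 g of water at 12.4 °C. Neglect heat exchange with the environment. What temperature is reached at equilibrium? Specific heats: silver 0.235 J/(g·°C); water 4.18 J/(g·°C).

T_f ≈ 88.0 °C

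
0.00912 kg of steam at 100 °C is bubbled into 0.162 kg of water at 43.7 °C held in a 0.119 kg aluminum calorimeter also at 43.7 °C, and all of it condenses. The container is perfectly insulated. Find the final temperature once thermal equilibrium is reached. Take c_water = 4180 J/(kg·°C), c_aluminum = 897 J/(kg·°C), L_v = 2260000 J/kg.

Taking heat into each body as positive, Σ m c ΔT = 0:
condense steam: −0.00912·2260000 = −20611; condensate cools 100→T: 0.00912·4180·(T − 100) = 38.12(T − 100); original water: 677.16(T − 43.7); cup: 106.74(T − 43.7)
822.02 T = 20611 + 3812.2 + 34257 = 58680
T ≈ 71.38 °C — below 100 °C, confirming all the steam condensed.

T_f ≈ 71.4 °C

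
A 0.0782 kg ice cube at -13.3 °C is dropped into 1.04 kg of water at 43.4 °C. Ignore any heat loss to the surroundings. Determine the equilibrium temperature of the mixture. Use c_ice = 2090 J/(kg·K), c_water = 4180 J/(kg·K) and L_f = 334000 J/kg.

T_f ≈ 34.3 °C

Net heat exchanged in the isolated system is zero:
warm ice to 0 °C: 0.0782·2090·(0 − (-13.3)) = 2173.7
  fusion: m_ice L_f = 0.0782·334000 = 26119
  warm the meltwater: 326.88 T
  water: 4347.2(T − 43.4)
4674.1 T = 188668 − 28293 = 160376
T ≈ 34.31 °C (positive, so assuming full melt was valid).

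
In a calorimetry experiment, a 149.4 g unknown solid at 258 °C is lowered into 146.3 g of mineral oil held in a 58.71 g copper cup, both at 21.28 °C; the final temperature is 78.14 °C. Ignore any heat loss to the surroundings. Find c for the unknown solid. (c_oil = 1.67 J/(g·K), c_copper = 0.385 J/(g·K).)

Heat gained plus heat lost sum to zero:
149.4×c×(78.14 − 258) + 146.3×1.67×(78.14 − 21.28) + 58.71×0.385×(78.14 − 21.28) = 0
-26871 c = -15177
c = -15177/-26871 ≈ 0.5648 J/(g·K)

c ≈ 0.565 J/(g·K)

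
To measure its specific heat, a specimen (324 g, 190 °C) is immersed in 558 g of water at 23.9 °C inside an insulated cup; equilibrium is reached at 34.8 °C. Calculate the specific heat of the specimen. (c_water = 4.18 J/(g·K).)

Setting the total heat transfer to zero:
324·c·(34.8 − 190) + 558·4.18·(34.8 − 23.9) = 0
-50285 c = -25424
c = -25424/-50285 ≈ 0.5056 J/(g·K)

c ≈ 0.506 J/(g·K)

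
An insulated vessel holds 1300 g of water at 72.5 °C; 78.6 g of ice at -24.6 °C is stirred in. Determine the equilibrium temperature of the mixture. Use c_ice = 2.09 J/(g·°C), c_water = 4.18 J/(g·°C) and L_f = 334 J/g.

Setting the total heat transfer to zero:
ice -24.6→0 °C: 78.6·2.09·24.6 = 4041.1
  fusion: m_ice L_f = 78.6·334 = 26252
  meltwater 0→T: 78.6·4.18·T = 328.55 T
  water cools: 1300·4.18·(T − 72.5) = 5434(T − 72.5)
5762.5 T = 393965 − 30294 = 363671
T ≈ 63.11 °C (positive, so assuming full melt was valid).

T_f ≈ 63.1 °C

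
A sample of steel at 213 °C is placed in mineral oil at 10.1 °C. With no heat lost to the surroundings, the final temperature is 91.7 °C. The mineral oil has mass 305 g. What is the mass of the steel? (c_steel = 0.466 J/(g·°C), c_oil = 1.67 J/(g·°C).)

m ≈ 735 g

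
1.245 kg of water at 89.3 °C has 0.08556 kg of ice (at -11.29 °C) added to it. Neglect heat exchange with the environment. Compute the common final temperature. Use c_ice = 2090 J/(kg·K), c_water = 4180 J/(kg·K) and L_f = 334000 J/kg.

T_f ≈ 78.1 °C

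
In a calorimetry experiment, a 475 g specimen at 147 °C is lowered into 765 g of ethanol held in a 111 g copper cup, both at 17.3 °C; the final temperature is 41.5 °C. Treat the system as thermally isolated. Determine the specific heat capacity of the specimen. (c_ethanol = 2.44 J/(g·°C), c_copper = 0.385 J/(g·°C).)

c ≈ 0.922 J/(g·°C)

Setting the total heat transfer to zero:
475·c·(41.5 − 147) + 765·2.44·(41.5 − 17.3) + 111·0.385·(41.5 − 17.3) = 0
-50112 c = -46206
c = -46206/-50112 ≈ 0.922 J/(g·°C)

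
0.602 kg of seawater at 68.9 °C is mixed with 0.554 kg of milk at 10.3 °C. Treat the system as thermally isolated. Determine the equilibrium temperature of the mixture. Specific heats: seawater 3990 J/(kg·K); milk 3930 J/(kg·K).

T_f ≈ 41.0 °C

Energy conservation, ΣQ = 0:
0.602·3990·(T − 68.9) + 0.554·3930·(T − 10.3) = 0
(2402 + 2177.2) T = 2402·68.9 + 2177.2·10.3
T = 187922/4579.2 ≈ 41.04 °C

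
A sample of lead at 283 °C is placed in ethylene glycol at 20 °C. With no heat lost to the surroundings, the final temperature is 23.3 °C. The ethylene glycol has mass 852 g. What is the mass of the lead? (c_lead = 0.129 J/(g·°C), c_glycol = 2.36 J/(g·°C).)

m ≈ 198 g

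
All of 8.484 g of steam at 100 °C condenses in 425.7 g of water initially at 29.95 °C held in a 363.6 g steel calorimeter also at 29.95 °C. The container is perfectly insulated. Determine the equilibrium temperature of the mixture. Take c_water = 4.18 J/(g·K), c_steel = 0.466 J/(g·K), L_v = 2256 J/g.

T_f ≈ 40.8 °C

Net heat exchanged in the isolated system is zero:
steam→water at 100 °C releases m L_v = 8.484·2256 = 19140
  condensate cools 100→T: 8.484·4.18·(T − 100) = 35.46(T − 100)
  original water: 1779.4(T − 29.95)
  cup: 169.44(T − 29.95)
1984.3 T = 19140 + 3546.3 + 58368 = 81055
T ≈ 40.85 °C, under the boiling point, so the assumption holds.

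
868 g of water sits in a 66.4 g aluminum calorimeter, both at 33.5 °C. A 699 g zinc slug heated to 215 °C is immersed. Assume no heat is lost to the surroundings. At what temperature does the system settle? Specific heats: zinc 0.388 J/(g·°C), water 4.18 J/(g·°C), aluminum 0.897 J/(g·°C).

Net heat exchanged in the isolated system is zero:
699×0.388×(T − 215) + 868×4.18×(T − 33.5) + 66.4×0.897×(T − 33.5) = 0
271.21(T − 215) + 3628.2(T − 33.5) + 59.56(T − 33.5) = 0
3959 T = 181852
T = 181852/3959 ≈ 45.93 °C

T_f ≈ 45.9 °C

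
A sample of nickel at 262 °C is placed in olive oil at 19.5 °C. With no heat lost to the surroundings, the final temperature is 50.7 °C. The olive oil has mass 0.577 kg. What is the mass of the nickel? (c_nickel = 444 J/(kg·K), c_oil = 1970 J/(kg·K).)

m ≈ 0.378 kg

Energy conservation, ΣQ = 0:
m×444×(50.7 − 262) + 0.577×1970×(50.7 − 19.5) = 0
-93817 m = -35465
m = -35465/-93817 ≈ 0.378 kg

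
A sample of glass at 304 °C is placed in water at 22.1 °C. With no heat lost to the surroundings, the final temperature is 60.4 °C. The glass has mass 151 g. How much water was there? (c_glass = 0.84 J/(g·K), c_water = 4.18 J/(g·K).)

|Q_glass| = |Q_water|:
151×0.84×(304 − 60.4) = m×4.18×(60.4 − 22.1)
160.09 m = 30898  ⇒  m ≈ 193 g

m ≈ 193 g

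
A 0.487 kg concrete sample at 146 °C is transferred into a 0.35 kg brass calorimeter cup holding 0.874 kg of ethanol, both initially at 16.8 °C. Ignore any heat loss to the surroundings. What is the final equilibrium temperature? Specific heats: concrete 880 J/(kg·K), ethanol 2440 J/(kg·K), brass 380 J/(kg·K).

T_f ≈ 37.4 °C

T_f is the heat-capacity-weighted average of the initial temperatures:
T_f = (428.56×146 + 2132.6×16.8 + 133×16.8) / (428.56 + 2132.6 + 133)
    = 100631 / 2694.1 ≈ 37.35 °C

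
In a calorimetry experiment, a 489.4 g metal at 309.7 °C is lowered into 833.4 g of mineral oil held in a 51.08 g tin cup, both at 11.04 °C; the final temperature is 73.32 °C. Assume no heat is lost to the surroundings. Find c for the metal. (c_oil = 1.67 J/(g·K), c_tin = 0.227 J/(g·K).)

c ≈ 0.756 J/(g·K)

Taking heat into each body as positive, Σ m c ΔT = 0:
489.4·c·(73.32 − 309.7) + 833.4·1.67·(73.32 − 11.04) + 51.08·0.227·(73.32 − 11.04) = 0
-115684 c = -87402
c = -87402/-115684 ≈ 0.7555 J/(g·K)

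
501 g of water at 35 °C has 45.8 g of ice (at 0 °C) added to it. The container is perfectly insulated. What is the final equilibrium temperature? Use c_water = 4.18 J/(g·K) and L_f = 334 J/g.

Sum of m c ΔT and latent-heat terms is zero:
melt ice: 45.8×334 = 15297; warm the meltwater: 191.44 T; water: 2094.2(T − 35)
2285.6 T = 73296 − 15297 = 57999
T ≈ 25.38 °C. Since T > 0 °C, the all-ice-melts assumption holds.

T_f ≈ 25.4 °C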